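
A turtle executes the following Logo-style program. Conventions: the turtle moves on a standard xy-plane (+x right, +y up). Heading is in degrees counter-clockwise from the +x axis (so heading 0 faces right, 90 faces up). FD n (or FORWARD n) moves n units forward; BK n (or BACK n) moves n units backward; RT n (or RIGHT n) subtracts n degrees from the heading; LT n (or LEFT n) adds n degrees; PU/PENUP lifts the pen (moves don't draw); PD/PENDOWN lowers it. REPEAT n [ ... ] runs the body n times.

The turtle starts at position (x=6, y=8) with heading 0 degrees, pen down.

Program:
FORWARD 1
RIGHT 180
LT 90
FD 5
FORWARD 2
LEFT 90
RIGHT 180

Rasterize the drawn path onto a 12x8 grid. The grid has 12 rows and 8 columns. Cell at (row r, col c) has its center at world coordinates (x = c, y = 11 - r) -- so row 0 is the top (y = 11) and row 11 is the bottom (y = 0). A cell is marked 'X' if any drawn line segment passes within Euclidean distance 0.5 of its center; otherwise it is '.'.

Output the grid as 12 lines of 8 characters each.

Answer: ........
........
........
......XX
.......X
.......X
.......X
.......X
.......X
.......X
.......X
........

Derivation:
Segment 0: (6,8) -> (7,8)
Segment 1: (7,8) -> (7,3)
Segment 2: (7,3) -> (7,1)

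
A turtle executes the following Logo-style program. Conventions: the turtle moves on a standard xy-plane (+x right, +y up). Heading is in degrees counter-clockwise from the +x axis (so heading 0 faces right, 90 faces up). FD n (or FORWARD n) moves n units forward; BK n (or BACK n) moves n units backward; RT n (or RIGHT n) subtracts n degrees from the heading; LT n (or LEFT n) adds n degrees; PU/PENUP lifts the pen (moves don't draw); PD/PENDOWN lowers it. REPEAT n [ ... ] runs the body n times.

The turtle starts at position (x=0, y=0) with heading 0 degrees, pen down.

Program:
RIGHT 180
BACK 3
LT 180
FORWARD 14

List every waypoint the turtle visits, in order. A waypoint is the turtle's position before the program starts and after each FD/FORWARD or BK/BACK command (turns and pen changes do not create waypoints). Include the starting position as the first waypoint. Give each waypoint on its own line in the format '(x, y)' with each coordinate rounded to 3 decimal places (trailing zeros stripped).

Executing turtle program step by step:
Start: pos=(0,0), heading=0, pen down
RT 180: heading 0 -> 180
BK 3: (0,0) -> (3,0) [heading=180, draw]
LT 180: heading 180 -> 0
FD 14: (3,0) -> (17,0) [heading=0, draw]
Final: pos=(17,0), heading=0, 2 segment(s) drawn
Waypoints (3 total):
(0, 0)
(3, 0)
(17, 0)

Answer: (0, 0)
(3, 0)
(17, 0)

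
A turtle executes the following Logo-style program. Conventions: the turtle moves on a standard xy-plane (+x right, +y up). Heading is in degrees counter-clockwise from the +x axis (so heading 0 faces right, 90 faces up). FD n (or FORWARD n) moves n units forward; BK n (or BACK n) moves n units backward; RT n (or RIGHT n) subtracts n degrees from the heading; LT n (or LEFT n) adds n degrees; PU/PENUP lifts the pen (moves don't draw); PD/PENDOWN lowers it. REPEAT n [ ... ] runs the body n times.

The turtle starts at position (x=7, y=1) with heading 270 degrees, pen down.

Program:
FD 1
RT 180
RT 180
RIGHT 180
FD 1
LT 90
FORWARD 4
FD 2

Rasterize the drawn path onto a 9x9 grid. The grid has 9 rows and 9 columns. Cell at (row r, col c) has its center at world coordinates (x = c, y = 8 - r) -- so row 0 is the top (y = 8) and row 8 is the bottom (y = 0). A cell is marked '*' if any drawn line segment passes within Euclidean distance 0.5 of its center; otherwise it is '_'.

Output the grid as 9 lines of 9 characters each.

Answer: _________
_________
_________
_________
_________
_________
_________
_*******_
_______*_

Derivation:
Segment 0: (7,1) -> (7,0)
Segment 1: (7,0) -> (7,1)
Segment 2: (7,1) -> (3,1)
Segment 3: (3,1) -> (1,1)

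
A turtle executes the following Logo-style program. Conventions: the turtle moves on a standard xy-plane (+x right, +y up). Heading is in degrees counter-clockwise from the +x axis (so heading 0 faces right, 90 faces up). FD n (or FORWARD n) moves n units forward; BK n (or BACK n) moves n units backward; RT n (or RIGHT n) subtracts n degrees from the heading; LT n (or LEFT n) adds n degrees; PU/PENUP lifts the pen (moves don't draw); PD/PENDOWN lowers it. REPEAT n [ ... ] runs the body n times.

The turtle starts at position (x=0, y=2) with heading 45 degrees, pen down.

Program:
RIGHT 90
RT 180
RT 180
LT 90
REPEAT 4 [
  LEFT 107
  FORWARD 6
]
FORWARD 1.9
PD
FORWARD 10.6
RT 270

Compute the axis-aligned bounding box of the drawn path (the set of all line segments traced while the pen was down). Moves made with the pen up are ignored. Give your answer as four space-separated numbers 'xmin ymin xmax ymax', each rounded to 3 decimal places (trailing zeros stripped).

Answer: -7.704 -1.073 0 16.584

Derivation:
Executing turtle program step by step:
Start: pos=(0,2), heading=45, pen down
RT 90: heading 45 -> 315
RT 180: heading 315 -> 135
RT 180: heading 135 -> 315
LT 90: heading 315 -> 45
REPEAT 4 [
  -- iteration 1/4 --
  LT 107: heading 45 -> 152
  FD 6: (0,2) -> (-5.298,4.817) [heading=152, draw]
  -- iteration 2/4 --
  LT 107: heading 152 -> 259
  FD 6: (-5.298,4.817) -> (-6.443,-1.073) [heading=259, draw]
  -- iteration 3/4 --
  LT 107: heading 259 -> 6
  FD 6: (-6.443,-1.073) -> (-0.475,-0.446) [heading=6, draw]
  -- iteration 4/4 --
  LT 107: heading 6 -> 113
  FD 6: (-0.475,-0.446) -> (-2.82,5.077) [heading=113, draw]
]
FD 1.9: (-2.82,5.077) -> (-3.562,6.826) [heading=113, draw]
PD: pen down
FD 10.6: (-3.562,6.826) -> (-7.704,16.584) [heading=113, draw]
RT 270: heading 113 -> 203
Final: pos=(-7.704,16.584), heading=203, 6 segment(s) drawn

Segment endpoints: x in {-7.704, -6.443, -5.298, -3.562, -2.82, -0.475, 0}, y in {-1.073, -0.446, 2, 4.817, 5.077, 6.826, 16.584}
xmin=-7.704, ymin=-1.073, xmax=0, ymax=16.584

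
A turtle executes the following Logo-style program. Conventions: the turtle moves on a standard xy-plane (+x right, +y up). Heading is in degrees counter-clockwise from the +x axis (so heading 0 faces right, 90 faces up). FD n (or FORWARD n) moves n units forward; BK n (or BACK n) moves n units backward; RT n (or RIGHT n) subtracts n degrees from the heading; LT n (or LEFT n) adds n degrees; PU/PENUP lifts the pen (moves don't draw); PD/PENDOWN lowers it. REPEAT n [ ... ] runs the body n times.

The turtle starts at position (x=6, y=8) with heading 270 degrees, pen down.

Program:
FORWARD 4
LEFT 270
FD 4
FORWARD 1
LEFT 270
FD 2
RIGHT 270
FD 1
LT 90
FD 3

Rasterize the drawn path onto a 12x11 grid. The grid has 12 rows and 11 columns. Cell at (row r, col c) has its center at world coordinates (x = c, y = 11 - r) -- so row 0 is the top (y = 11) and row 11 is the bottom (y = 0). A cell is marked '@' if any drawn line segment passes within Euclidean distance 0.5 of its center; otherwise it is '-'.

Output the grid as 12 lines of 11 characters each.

Segment 0: (6,8) -> (6,4)
Segment 1: (6,4) -> (2,4)
Segment 2: (2,4) -> (1,4)
Segment 3: (1,4) -> (1,6)
Segment 4: (1,6) -> (0,6)
Segment 5: (0,6) -> (-0,3)

Answer: -----------
-----------
-----------
------@----
------@----
@@----@----
@@----@----
@@@@@@@----
@----------
-----------
-----------
-----------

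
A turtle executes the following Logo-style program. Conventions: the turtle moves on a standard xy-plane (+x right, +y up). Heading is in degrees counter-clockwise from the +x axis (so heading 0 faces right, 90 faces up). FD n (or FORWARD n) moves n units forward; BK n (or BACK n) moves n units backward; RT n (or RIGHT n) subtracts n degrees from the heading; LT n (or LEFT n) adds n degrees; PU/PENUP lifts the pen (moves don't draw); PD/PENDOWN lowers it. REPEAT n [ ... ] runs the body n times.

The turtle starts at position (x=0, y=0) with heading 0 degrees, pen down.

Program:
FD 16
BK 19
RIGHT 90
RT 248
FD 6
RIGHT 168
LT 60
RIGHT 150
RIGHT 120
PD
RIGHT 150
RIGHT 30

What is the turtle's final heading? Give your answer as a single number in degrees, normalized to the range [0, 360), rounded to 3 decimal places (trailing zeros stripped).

Executing turtle program step by step:
Start: pos=(0,0), heading=0, pen down
FD 16: (0,0) -> (16,0) [heading=0, draw]
BK 19: (16,0) -> (-3,0) [heading=0, draw]
RT 90: heading 0 -> 270
RT 248: heading 270 -> 22
FD 6: (-3,0) -> (2.563,2.248) [heading=22, draw]
RT 168: heading 22 -> 214
LT 60: heading 214 -> 274
RT 150: heading 274 -> 124
RT 120: heading 124 -> 4
PD: pen down
RT 150: heading 4 -> 214
RT 30: heading 214 -> 184
Final: pos=(2.563,2.248), heading=184, 3 segment(s) drawn

Answer: 184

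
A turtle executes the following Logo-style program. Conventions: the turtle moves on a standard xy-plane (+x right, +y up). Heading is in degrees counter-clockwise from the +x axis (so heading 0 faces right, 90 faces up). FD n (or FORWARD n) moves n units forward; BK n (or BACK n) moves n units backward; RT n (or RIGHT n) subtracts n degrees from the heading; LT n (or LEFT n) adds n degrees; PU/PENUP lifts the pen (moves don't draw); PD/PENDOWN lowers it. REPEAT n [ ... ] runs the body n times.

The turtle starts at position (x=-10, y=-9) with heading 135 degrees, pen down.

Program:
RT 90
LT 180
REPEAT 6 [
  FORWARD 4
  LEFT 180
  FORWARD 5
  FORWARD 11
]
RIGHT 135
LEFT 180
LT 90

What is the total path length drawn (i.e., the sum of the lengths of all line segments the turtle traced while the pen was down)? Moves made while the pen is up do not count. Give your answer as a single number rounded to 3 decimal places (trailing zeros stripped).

Executing turtle program step by step:
Start: pos=(-10,-9), heading=135, pen down
RT 90: heading 135 -> 45
LT 180: heading 45 -> 225
REPEAT 6 [
  -- iteration 1/6 --
  FD 4: (-10,-9) -> (-12.828,-11.828) [heading=225, draw]
  LT 180: heading 225 -> 45
  FD 5: (-12.828,-11.828) -> (-9.293,-8.293) [heading=45, draw]
  FD 11: (-9.293,-8.293) -> (-1.515,-0.515) [heading=45, draw]
  -- iteration 2/6 --
  FD 4: (-1.515,-0.515) -> (1.314,2.314) [heading=45, draw]
  LT 180: heading 45 -> 225
  FD 5: (1.314,2.314) -> (-2.222,-1.222) [heading=225, draw]
  FD 11: (-2.222,-1.222) -> (-10,-9) [heading=225, draw]
  -- iteration 3/6 --
  FD 4: (-10,-9) -> (-12.828,-11.828) [heading=225, draw]
  LT 180: heading 225 -> 45
  FD 5: (-12.828,-11.828) -> (-9.293,-8.293) [heading=45, draw]
  FD 11: (-9.293,-8.293) -> (-1.515,-0.515) [heading=45, draw]
  -- iteration 4/6 --
  FD 4: (-1.515,-0.515) -> (1.314,2.314) [heading=45, draw]
  LT 180: heading 45 -> 225
  FD 5: (1.314,2.314) -> (-2.222,-1.222) [heading=225, draw]
  FD 11: (-2.222,-1.222) -> (-10,-9) [heading=225, draw]
  -- iteration 5/6 --
  FD 4: (-10,-9) -> (-12.828,-11.828) [heading=225, draw]
  LT 180: heading 225 -> 45
  FD 5: (-12.828,-11.828) -> (-9.293,-8.293) [heading=45, draw]
  FD 11: (-9.293,-8.293) -> (-1.515,-0.515) [heading=45, draw]
  -- iteration 6/6 --
  FD 4: (-1.515,-0.515) -> (1.314,2.314) [heading=45, draw]
  LT 180: heading 45 -> 225
  FD 5: (1.314,2.314) -> (-2.222,-1.222) [heading=225, draw]
  FD 11: (-2.222,-1.222) -> (-10,-9) [heading=225, draw]
]
RT 135: heading 225 -> 90
LT 180: heading 90 -> 270
LT 90: heading 270 -> 0
Final: pos=(-10,-9), heading=0, 18 segment(s) drawn

Segment lengths:
  seg 1: (-10,-9) -> (-12.828,-11.828), length = 4
  seg 2: (-12.828,-11.828) -> (-9.293,-8.293), length = 5
  seg 3: (-9.293,-8.293) -> (-1.515,-0.515), length = 11
  seg 4: (-1.515,-0.515) -> (1.314,2.314), length = 4
  seg 5: (1.314,2.314) -> (-2.222,-1.222), length = 5
  seg 6: (-2.222,-1.222) -> (-10,-9), length = 11
  seg 7: (-10,-9) -> (-12.828,-11.828), length = 4
  seg 8: (-12.828,-11.828) -> (-9.293,-8.293), length = 5
  seg 9: (-9.293,-8.293) -> (-1.515,-0.515), length = 11
  seg 10: (-1.515,-0.515) -> (1.314,2.314), length = 4
  seg 11: (1.314,2.314) -> (-2.222,-1.222), length = 5
  seg 12: (-2.222,-1.222) -> (-10,-9), length = 11
  seg 13: (-10,-9) -> (-12.828,-11.828), length = 4
  seg 14: (-12.828,-11.828) -> (-9.293,-8.293), length = 5
  seg 15: (-9.293,-8.293) -> (-1.515,-0.515), length = 11
  seg 16: (-1.515,-0.515) -> (1.314,2.314), length = 4
  seg 17: (1.314,2.314) -> (-2.222,-1.222), length = 5
  seg 18: (-2.222,-1.222) -> (-10,-9), length = 11
Total = 120

Answer: 120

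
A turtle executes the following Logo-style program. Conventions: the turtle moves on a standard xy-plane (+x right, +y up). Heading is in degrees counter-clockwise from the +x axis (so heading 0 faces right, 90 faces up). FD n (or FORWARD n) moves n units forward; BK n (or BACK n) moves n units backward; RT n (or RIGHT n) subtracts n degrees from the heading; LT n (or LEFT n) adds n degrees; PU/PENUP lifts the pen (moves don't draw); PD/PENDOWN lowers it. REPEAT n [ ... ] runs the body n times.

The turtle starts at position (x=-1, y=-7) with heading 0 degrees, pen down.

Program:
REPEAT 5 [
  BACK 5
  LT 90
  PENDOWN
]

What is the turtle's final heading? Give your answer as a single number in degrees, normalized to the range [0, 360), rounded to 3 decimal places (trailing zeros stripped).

Answer: 90

Derivation:
Executing turtle program step by step:
Start: pos=(-1,-7), heading=0, pen down
REPEAT 5 [
  -- iteration 1/5 --
  BK 5: (-1,-7) -> (-6,-7) [heading=0, draw]
  LT 90: heading 0 -> 90
  PD: pen down
  -- iteration 2/5 --
  BK 5: (-6,-7) -> (-6,-12) [heading=90, draw]
  LT 90: heading 90 -> 180
  PD: pen down
  -- iteration 3/5 --
  BK 5: (-6,-12) -> (-1,-12) [heading=180, draw]
  LT 90: heading 180 -> 270
  PD: pen down
  -- iteration 4/5 --
  BK 5: (-1,-12) -> (-1,-7) [heading=270, draw]
  LT 90: heading 270 -> 0
  PD: pen down
  -- iteration 5/5 --
  BK 5: (-1,-7) -> (-6,-7) [heading=0, draw]
  LT 90: heading 0 -> 90
  PD: pen down
]
Final: pos=(-6,-7), heading=90, 5 segment(s) drawn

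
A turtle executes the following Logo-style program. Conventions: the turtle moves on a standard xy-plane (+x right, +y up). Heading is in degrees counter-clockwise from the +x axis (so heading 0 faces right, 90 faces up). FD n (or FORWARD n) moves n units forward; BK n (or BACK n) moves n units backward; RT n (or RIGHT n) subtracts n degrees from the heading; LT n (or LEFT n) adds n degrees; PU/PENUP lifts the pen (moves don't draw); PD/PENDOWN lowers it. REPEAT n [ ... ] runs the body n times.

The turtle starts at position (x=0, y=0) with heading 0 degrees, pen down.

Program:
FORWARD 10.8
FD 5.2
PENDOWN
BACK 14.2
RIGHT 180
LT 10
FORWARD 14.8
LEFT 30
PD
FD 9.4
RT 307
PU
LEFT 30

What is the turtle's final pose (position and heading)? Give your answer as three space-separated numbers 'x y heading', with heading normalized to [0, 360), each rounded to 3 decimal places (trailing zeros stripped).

Executing turtle program step by step:
Start: pos=(0,0), heading=0, pen down
FD 10.8: (0,0) -> (10.8,0) [heading=0, draw]
FD 5.2: (10.8,0) -> (16,0) [heading=0, draw]
PD: pen down
BK 14.2: (16,0) -> (1.8,0) [heading=0, draw]
RT 180: heading 0 -> 180
LT 10: heading 180 -> 190
FD 14.8: (1.8,0) -> (-12.775,-2.57) [heading=190, draw]
LT 30: heading 190 -> 220
PD: pen down
FD 9.4: (-12.775,-2.57) -> (-19.976,-8.612) [heading=220, draw]
RT 307: heading 220 -> 273
PU: pen up
LT 30: heading 273 -> 303
Final: pos=(-19.976,-8.612), heading=303, 5 segment(s) drawn

Answer: -19.976 -8.612 303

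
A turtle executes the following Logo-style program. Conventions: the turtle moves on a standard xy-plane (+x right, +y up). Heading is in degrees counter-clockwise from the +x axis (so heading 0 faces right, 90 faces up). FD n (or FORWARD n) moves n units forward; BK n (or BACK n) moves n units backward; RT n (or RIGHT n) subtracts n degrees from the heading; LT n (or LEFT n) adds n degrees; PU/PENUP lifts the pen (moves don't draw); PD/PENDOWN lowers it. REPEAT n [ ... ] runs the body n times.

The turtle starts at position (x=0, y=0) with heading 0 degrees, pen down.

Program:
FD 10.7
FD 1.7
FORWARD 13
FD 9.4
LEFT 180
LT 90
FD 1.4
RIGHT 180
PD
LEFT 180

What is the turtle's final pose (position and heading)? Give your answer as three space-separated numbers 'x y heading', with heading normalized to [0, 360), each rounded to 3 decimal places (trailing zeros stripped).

Executing turtle program step by step:
Start: pos=(0,0), heading=0, pen down
FD 10.7: (0,0) -> (10.7,0) [heading=0, draw]
FD 1.7: (10.7,0) -> (12.4,0) [heading=0, draw]
FD 13: (12.4,0) -> (25.4,0) [heading=0, draw]
FD 9.4: (25.4,0) -> (34.8,0) [heading=0, draw]
LT 180: heading 0 -> 180
LT 90: heading 180 -> 270
FD 1.4: (34.8,0) -> (34.8,-1.4) [heading=270, draw]
RT 180: heading 270 -> 90
PD: pen down
LT 180: heading 90 -> 270
Final: pos=(34.8,-1.4), heading=270, 5 segment(s) drawn

Answer: 34.8 -1.4 270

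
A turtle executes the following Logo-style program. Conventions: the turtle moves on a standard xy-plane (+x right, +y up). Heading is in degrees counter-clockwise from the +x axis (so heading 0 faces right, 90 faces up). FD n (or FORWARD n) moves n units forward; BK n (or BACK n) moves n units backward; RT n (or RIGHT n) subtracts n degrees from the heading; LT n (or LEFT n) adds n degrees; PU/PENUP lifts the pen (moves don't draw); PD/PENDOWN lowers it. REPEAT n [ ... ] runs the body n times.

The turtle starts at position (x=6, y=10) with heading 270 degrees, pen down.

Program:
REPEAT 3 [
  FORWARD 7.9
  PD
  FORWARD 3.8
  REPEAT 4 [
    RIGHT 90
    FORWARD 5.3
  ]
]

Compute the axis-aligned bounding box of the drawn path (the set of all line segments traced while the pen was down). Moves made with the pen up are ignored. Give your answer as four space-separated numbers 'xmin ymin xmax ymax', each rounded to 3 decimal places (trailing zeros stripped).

Executing turtle program step by step:
Start: pos=(6,10), heading=270, pen down
REPEAT 3 [
  -- iteration 1/3 --
  FD 7.9: (6,10) -> (6,2.1) [heading=270, draw]
  PD: pen down
  FD 3.8: (6,2.1) -> (6,-1.7) [heading=270, draw]
  REPEAT 4 [
    -- iteration 1/4 --
    RT 90: heading 270 -> 180
    FD 5.3: (6,-1.7) -> (0.7,-1.7) [heading=180, draw]
    -- iteration 2/4 --
    RT 90: heading 180 -> 90
    FD 5.3: (0.7,-1.7) -> (0.7,3.6) [heading=90, draw]
    -- iteration 3/4 --
    RT 90: heading 90 -> 0
    FD 5.3: (0.7,3.6) -> (6,3.6) [heading=0, draw]
    -- iteration 4/4 --
    RT 90: heading 0 -> 270
    FD 5.3: (6,3.6) -> (6,-1.7) [heading=270, draw]
  ]
  -- iteration 2/3 --
  FD 7.9: (6,-1.7) -> (6,-9.6) [heading=270, draw]
  PD: pen down
  FD 3.8: (6,-9.6) -> (6,-13.4) [heading=270, draw]
  REPEAT 4 [
    -- iteration 1/4 --
    RT 90: heading 270 -> 180
    FD 5.3: (6,-13.4) -> (0.7,-13.4) [heading=180, draw]
    -- iteration 2/4 --
    RT 90: heading 180 -> 90
    FD 5.3: (0.7,-13.4) -> (0.7,-8.1) [heading=90, draw]
    -- iteration 3/4 --
    RT 90: heading 90 -> 0
    FD 5.3: (0.7,-8.1) -> (6,-8.1) [heading=0, draw]
    -- iteration 4/4 --
    RT 90: heading 0 -> 270
    FD 5.3: (6,-8.1) -> (6,-13.4) [heading=270, draw]
  ]
  -- iteration 3/3 --
  FD 7.9: (6,-13.4) -> (6,-21.3) [heading=270, draw]
  PD: pen down
  FD 3.8: (6,-21.3) -> (6,-25.1) [heading=270, draw]
  REPEAT 4 [
    -- iteration 1/4 --
    RT 90: heading 270 -> 180
    FD 5.3: (6,-25.1) -> (0.7,-25.1) [heading=180, draw]
    -- iteration 2/4 --
    RT 90: heading 180 -> 90
    FD 5.3: (0.7,-25.1) -> (0.7,-19.8) [heading=90, draw]
    -- iteration 3/4 --
    RT 90: heading 90 -> 0
    FD 5.3: (0.7,-19.8) -> (6,-19.8) [heading=0, draw]
    -- iteration 4/4 --
    RT 90: heading 0 -> 270
    FD 5.3: (6,-19.8) -> (6,-25.1) [heading=270, draw]
  ]
]
Final: pos=(6,-25.1), heading=270, 18 segment(s) drawn

Segment endpoints: x in {0.7, 0.7, 0.7, 0.7, 0.7, 0.7, 6, 6, 6, 6, 6, 6}, y in {-25.1, -25.1, -21.3, -19.8, -19.8, -13.4, -13.4, -9.6, -8.1, -8.1, -1.7, -1.7, -1.7, 2.1, 3.6, 10}
xmin=0.7, ymin=-25.1, xmax=6, ymax=10

Answer: 0.7 -25.1 6 10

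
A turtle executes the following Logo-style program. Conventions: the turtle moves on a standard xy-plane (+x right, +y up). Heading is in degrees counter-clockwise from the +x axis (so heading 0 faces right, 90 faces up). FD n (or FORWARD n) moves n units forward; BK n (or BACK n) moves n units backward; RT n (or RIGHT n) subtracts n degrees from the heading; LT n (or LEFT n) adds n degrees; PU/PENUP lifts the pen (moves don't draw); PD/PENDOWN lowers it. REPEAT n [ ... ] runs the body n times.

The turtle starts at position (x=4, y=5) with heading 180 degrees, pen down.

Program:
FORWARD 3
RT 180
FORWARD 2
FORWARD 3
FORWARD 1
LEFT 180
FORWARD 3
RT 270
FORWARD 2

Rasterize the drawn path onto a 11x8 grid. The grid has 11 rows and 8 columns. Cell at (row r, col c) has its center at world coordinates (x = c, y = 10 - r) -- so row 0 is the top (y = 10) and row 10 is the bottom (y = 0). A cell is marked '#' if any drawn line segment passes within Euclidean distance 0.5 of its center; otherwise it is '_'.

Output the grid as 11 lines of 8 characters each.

Answer: ________
________
________
________
________
_#######
____#___
____#___
________
________
________

Derivation:
Segment 0: (4,5) -> (1,5)
Segment 1: (1,5) -> (3,5)
Segment 2: (3,5) -> (6,5)
Segment 3: (6,5) -> (7,5)
Segment 4: (7,5) -> (4,5)
Segment 5: (4,5) -> (4,3)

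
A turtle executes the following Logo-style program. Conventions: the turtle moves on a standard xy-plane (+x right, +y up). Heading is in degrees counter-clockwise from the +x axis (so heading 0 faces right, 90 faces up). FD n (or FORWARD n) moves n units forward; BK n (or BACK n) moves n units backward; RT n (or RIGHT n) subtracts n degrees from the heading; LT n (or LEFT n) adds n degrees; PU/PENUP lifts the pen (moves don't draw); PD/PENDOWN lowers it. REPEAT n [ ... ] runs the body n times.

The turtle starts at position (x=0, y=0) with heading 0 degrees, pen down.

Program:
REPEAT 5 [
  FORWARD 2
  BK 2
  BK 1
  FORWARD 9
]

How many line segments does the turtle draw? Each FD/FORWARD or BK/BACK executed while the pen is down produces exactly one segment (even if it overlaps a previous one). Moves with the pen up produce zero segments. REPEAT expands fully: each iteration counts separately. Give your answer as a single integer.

Answer: 20

Derivation:
Executing turtle program step by step:
Start: pos=(0,0), heading=0, pen down
REPEAT 5 [
  -- iteration 1/5 --
  FD 2: (0,0) -> (2,0) [heading=0, draw]
  BK 2: (2,0) -> (0,0) [heading=0, draw]
  BK 1: (0,0) -> (-1,0) [heading=0, draw]
  FD 9: (-1,0) -> (8,0) [heading=0, draw]
  -- iteration 2/5 --
  FD 2: (8,0) -> (10,0) [heading=0, draw]
  BK 2: (10,0) -> (8,0) [heading=0, draw]
  BK 1: (8,0) -> (7,0) [heading=0, draw]
  FD 9: (7,0) -> (16,0) [heading=0, draw]
  -- iteration 3/5 --
  FD 2: (16,0) -> (18,0) [heading=0, draw]
  BK 2: (18,0) -> (16,0) [heading=0, draw]
  BK 1: (16,0) -> (15,0) [heading=0, draw]
  FD 9: (15,0) -> (24,0) [heading=0, draw]
  -- iteration 4/5 --
  FD 2: (24,0) -> (26,0) [heading=0, draw]
  BK 2: (26,0) -> (24,0) [heading=0, draw]
  BK 1: (24,0) -> (23,0) [heading=0, draw]
  FD 9: (23,0) -> (32,0) [heading=0, draw]
  -- iteration 5/5 --
  FD 2: (32,0) -> (34,0) [heading=0, draw]
  BK 2: (34,0) -> (32,0) [heading=0, draw]
  BK 1: (32,0) -> (31,0) [heading=0, draw]
  FD 9: (31,0) -> (40,0) [heading=0, draw]
]
Final: pos=(40,0), heading=0, 20 segment(s) drawn
Segments drawn: 20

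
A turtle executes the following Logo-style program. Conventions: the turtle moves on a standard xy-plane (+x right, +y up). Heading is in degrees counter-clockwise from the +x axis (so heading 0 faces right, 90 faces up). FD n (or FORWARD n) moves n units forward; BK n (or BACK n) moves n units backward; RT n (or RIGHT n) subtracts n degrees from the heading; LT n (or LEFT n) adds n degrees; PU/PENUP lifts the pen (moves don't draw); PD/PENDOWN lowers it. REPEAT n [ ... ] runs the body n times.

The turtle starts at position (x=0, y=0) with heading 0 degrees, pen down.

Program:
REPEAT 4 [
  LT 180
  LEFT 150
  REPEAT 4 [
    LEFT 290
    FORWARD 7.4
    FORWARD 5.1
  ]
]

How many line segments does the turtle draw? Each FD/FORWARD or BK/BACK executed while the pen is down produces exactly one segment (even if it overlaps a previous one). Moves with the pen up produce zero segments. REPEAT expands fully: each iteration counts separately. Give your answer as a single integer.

Executing turtle program step by step:
Start: pos=(0,0), heading=0, pen down
REPEAT 4 [
  -- iteration 1/4 --
  LT 180: heading 0 -> 180
  LT 150: heading 180 -> 330
  REPEAT 4 [
    -- iteration 1/4 --
    LT 290: heading 330 -> 260
    FD 7.4: (0,0) -> (-1.285,-7.288) [heading=260, draw]
    FD 5.1: (-1.285,-7.288) -> (-2.171,-12.31) [heading=260, draw]
    -- iteration 2/4 --
    LT 290: heading 260 -> 190
    FD 7.4: (-2.171,-12.31) -> (-9.458,-13.595) [heading=190, draw]
    FD 5.1: (-9.458,-13.595) -> (-14.481,-14.481) [heading=190, draw]
    -- iteration 3/4 --
    LT 290: heading 190 -> 120
    FD 7.4: (-14.481,-14.481) -> (-18.181,-8.072) [heading=120, draw]
    FD 5.1: (-18.181,-8.072) -> (-20.731,-3.655) [heading=120, draw]
    -- iteration 4/4 --
    LT 290: heading 120 -> 50
    FD 7.4: (-20.731,-3.655) -> (-15.974,2.013) [heading=50, draw]
    FD 5.1: (-15.974,2.013) -> (-12.696,5.92) [heading=50, draw]
  ]
  -- iteration 2/4 --
  LT 180: heading 50 -> 230
  LT 150: heading 230 -> 20
  REPEAT 4 [
    -- iteration 1/4 --
    LT 290: heading 20 -> 310
    FD 7.4: (-12.696,5.92) -> (-7.939,0.251) [heading=310, draw]
    FD 5.1: (-7.939,0.251) -> (-4.661,-3.655) [heading=310, draw]
    -- iteration 2/4 --
    LT 290: heading 310 -> 240
    FD 7.4: (-4.661,-3.655) -> (-8.361,-10.064) [heading=240, draw]
    FD 5.1: (-8.361,-10.064) -> (-10.911,-14.481) [heading=240, draw]
    -- iteration 3/4 --
    LT 290: heading 240 -> 170
    FD 7.4: (-10.911,-14.481) -> (-18.199,-13.196) [heading=170, draw]
    FD 5.1: (-18.199,-13.196) -> (-23.221,-12.31) [heading=170, draw]
    -- iteration 4/4 --
    LT 290: heading 170 -> 100
    FD 7.4: (-23.221,-12.31) -> (-24.506,-5.023) [heading=100, draw]
    FD 5.1: (-24.506,-5.023) -> (-25.392,0) [heading=100, draw]
  ]
  -- iteration 3/4 --
  LT 180: heading 100 -> 280
  LT 150: heading 280 -> 70
  REPEAT 4 [
    -- iteration 1/4 --
    LT 290: heading 70 -> 0
    FD 7.4: (-25.392,0) -> (-17.992,0) [heading=0, draw]
    FD 5.1: (-17.992,0) -> (-12.892,0) [heading=0, draw]
    -- iteration 2/4 --
    LT 290: heading 0 -> 290
    FD 7.4: (-12.892,0) -> (-10.361,-6.954) [heading=290, draw]
    FD 5.1: (-10.361,-6.954) -> (-8.616,-11.746) [heading=290, draw]
    -- iteration 3/4 --
    LT 290: heading 290 -> 220
    FD 7.4: (-8.616,-11.746) -> (-14.285,-16.503) [heading=220, draw]
    FD 5.1: (-14.285,-16.503) -> (-18.192,-19.781) [heading=220, draw]
    -- iteration 4/4 --
    LT 290: heading 220 -> 150
    FD 7.4: (-18.192,-19.781) -> (-24.601,-16.081) [heading=150, draw]
    FD 5.1: (-24.601,-16.081) -> (-29.017,-13.531) [heading=150, draw]
  ]
  -- iteration 4/4 --
  LT 180: heading 150 -> 330
  LT 150: heading 330 -> 120
  REPEAT 4 [
    -- iteration 1/4 --
    LT 290: heading 120 -> 50
    FD 7.4: (-29.017,-13.531) -> (-24.261,-7.862) [heading=50, draw]
    FD 5.1: (-24.261,-7.862) -> (-20.982,-3.955) [heading=50, draw]
    -- iteration 2/4 --
    LT 290: heading 50 -> 340
    FD 7.4: (-20.982,-3.955) -> (-14.029,-6.486) [heading=340, draw]
    FD 5.1: (-14.029,-6.486) -> (-9.236,-8.231) [heading=340, draw]
    -- iteration 3/4 --
    LT 290: heading 340 -> 270
    FD 7.4: (-9.236,-8.231) -> (-9.236,-15.631) [heading=270, draw]
    FD 5.1: (-9.236,-15.631) -> (-9.236,-20.731) [heading=270, draw]
    -- iteration 4/4 --
    LT 290: heading 270 -> 200
    FD 7.4: (-9.236,-20.731) -> (-16.19,-23.262) [heading=200, draw]
    FD 5.1: (-16.19,-23.262) -> (-20.982,-25.006) [heading=200, draw]
  ]
]
Final: pos=(-20.982,-25.006), heading=200, 32 segment(s) drawn
Segments drawn: 32

Answer: 32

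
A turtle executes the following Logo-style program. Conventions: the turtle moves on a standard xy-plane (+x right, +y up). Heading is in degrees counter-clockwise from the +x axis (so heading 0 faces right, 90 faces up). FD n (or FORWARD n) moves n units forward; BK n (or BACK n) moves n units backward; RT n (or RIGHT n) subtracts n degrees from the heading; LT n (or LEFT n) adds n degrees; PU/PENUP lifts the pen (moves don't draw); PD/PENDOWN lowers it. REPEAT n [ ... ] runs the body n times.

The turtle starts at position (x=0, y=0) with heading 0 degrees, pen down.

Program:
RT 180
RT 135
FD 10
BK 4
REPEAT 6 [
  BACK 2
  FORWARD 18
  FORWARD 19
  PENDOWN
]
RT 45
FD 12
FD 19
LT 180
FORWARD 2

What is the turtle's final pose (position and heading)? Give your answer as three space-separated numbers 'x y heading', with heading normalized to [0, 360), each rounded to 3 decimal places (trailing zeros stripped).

Executing turtle program step by step:
Start: pos=(0,0), heading=0, pen down
RT 180: heading 0 -> 180
RT 135: heading 180 -> 45
FD 10: (0,0) -> (7.071,7.071) [heading=45, draw]
BK 4: (7.071,7.071) -> (4.243,4.243) [heading=45, draw]
REPEAT 6 [
  -- iteration 1/6 --
  BK 2: (4.243,4.243) -> (2.828,2.828) [heading=45, draw]
  FD 18: (2.828,2.828) -> (15.556,15.556) [heading=45, draw]
  FD 19: (15.556,15.556) -> (28.991,28.991) [heading=45, draw]
  PD: pen down
  -- iteration 2/6 --
  BK 2: (28.991,28.991) -> (27.577,27.577) [heading=45, draw]
  FD 18: (27.577,27.577) -> (40.305,40.305) [heading=45, draw]
  FD 19: (40.305,40.305) -> (53.74,53.74) [heading=45, draw]
  PD: pen down
  -- iteration 3/6 --
  BK 2: (53.74,53.74) -> (52.326,52.326) [heading=45, draw]
  FD 18: (52.326,52.326) -> (65.054,65.054) [heading=45, draw]
  FD 19: (65.054,65.054) -> (78.489,78.489) [heading=45, draw]
  PD: pen down
  -- iteration 4/6 --
  BK 2: (78.489,78.489) -> (77.075,77.075) [heading=45, draw]
  FD 18: (77.075,77.075) -> (89.803,89.803) [heading=45, draw]
  FD 19: (89.803,89.803) -> (103.238,103.238) [heading=45, draw]
  PD: pen down
  -- iteration 5/6 --
  BK 2: (103.238,103.238) -> (101.823,101.823) [heading=45, draw]
  FD 18: (101.823,101.823) -> (114.551,114.551) [heading=45, draw]
  FD 19: (114.551,114.551) -> (127.986,127.986) [heading=45, draw]
  PD: pen down
  -- iteration 6/6 --
  BK 2: (127.986,127.986) -> (126.572,126.572) [heading=45, draw]
  FD 18: (126.572,126.572) -> (139.3,139.3) [heading=45, draw]
  FD 19: (139.3,139.3) -> (152.735,152.735) [heading=45, draw]
  PD: pen down
]
RT 45: heading 45 -> 0
FD 12: (152.735,152.735) -> (164.735,152.735) [heading=0, draw]
FD 19: (164.735,152.735) -> (183.735,152.735) [heading=0, draw]
LT 180: heading 0 -> 180
FD 2: (183.735,152.735) -> (181.735,152.735) [heading=180, draw]
Final: pos=(181.735,152.735), heading=180, 23 segment(s) drawn

Answer: 181.735 152.735 180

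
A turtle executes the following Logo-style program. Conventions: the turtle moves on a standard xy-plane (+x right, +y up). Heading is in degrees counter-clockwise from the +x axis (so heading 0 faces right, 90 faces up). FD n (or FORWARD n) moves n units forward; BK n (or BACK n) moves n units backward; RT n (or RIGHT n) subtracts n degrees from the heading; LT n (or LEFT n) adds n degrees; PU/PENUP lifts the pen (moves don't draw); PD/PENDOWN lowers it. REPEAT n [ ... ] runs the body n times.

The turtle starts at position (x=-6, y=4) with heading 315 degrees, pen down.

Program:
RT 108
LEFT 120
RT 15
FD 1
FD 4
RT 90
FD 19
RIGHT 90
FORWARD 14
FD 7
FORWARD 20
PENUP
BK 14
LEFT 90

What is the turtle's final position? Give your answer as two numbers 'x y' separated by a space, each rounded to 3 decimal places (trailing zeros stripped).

Answer: -34.841 7.636

Derivation:
Executing turtle program step by step:
Start: pos=(-6,4), heading=315, pen down
RT 108: heading 315 -> 207
LT 120: heading 207 -> 327
RT 15: heading 327 -> 312
FD 1: (-6,4) -> (-5.331,3.257) [heading=312, draw]
FD 4: (-5.331,3.257) -> (-2.654,0.284) [heading=312, draw]
RT 90: heading 312 -> 222
FD 19: (-2.654,0.284) -> (-16.774,-12.429) [heading=222, draw]
RT 90: heading 222 -> 132
FD 14: (-16.774,-12.429) -> (-26.142,-2.025) [heading=132, draw]
FD 7: (-26.142,-2.025) -> (-30.826,3.177) [heading=132, draw]
FD 20: (-30.826,3.177) -> (-44.208,18.04) [heading=132, draw]
PU: pen up
BK 14: (-44.208,18.04) -> (-34.841,7.636) [heading=132, move]
LT 90: heading 132 -> 222
Final: pos=(-34.841,7.636), heading=222, 6 segment(s) drawn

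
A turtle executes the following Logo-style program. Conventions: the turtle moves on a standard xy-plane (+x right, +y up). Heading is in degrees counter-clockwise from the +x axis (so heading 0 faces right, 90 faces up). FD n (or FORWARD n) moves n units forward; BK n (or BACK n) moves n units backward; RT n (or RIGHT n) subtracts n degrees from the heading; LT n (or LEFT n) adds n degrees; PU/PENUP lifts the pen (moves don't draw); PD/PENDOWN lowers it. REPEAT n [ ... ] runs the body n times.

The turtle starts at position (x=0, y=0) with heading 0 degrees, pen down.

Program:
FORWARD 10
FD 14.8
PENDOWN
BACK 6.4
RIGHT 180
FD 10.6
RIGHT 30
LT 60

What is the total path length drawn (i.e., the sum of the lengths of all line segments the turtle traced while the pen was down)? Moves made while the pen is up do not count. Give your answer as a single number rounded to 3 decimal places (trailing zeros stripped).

Executing turtle program step by step:
Start: pos=(0,0), heading=0, pen down
FD 10: (0,0) -> (10,0) [heading=0, draw]
FD 14.8: (10,0) -> (24.8,0) [heading=0, draw]
PD: pen down
BK 6.4: (24.8,0) -> (18.4,0) [heading=0, draw]
RT 180: heading 0 -> 180
FD 10.6: (18.4,0) -> (7.8,0) [heading=180, draw]
RT 30: heading 180 -> 150
LT 60: heading 150 -> 210
Final: pos=(7.8,0), heading=210, 4 segment(s) drawn

Segment lengths:
  seg 1: (0,0) -> (10,0), length = 10
  seg 2: (10,0) -> (24.8,0), length = 14.8
  seg 3: (24.8,0) -> (18.4,0), length = 6.4
  seg 4: (18.4,0) -> (7.8,0), length = 10.6
Total = 41.8

Answer: 41.8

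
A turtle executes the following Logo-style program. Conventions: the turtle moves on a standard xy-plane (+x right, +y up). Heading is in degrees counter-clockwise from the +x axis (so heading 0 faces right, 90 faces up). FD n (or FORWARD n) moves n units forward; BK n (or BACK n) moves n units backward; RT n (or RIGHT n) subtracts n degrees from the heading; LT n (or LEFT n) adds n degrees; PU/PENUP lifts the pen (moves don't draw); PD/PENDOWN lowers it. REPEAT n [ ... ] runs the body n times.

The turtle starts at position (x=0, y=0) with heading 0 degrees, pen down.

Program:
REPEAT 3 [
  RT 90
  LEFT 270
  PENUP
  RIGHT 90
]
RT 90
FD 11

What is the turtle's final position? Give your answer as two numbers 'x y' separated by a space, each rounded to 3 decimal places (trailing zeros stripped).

Answer: -11 0

Derivation:
Executing turtle program step by step:
Start: pos=(0,0), heading=0, pen down
REPEAT 3 [
  -- iteration 1/3 --
  RT 90: heading 0 -> 270
  LT 270: heading 270 -> 180
  PU: pen up
  RT 90: heading 180 -> 90
  -- iteration 2/3 --
  RT 90: heading 90 -> 0
  LT 270: heading 0 -> 270
  PU: pen up
  RT 90: heading 270 -> 180
  -- iteration 3/3 --
  RT 90: heading 180 -> 90
  LT 270: heading 90 -> 0
  PU: pen up
  RT 90: heading 0 -> 270
]
RT 90: heading 270 -> 180
FD 11: (0,0) -> (-11,0) [heading=180, move]
Final: pos=(-11,0), heading=180, 0 segment(s) drawn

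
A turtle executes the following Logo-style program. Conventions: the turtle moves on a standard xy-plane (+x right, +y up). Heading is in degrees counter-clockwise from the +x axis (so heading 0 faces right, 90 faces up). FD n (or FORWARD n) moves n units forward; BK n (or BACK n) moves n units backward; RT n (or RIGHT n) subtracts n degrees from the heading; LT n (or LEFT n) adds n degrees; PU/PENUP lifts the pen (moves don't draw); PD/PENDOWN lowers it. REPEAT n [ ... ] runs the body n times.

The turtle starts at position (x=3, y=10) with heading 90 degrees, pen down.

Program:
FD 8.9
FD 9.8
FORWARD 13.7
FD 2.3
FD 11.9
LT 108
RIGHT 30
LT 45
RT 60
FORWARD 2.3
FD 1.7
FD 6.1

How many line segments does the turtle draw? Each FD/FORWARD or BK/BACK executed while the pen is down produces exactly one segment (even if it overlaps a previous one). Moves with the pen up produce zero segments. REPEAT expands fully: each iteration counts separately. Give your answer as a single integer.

Executing turtle program step by step:
Start: pos=(3,10), heading=90, pen down
FD 8.9: (3,10) -> (3,18.9) [heading=90, draw]
FD 9.8: (3,18.9) -> (3,28.7) [heading=90, draw]
FD 13.7: (3,28.7) -> (3,42.4) [heading=90, draw]
FD 2.3: (3,42.4) -> (3,44.7) [heading=90, draw]
FD 11.9: (3,44.7) -> (3,56.6) [heading=90, draw]
LT 108: heading 90 -> 198
RT 30: heading 198 -> 168
LT 45: heading 168 -> 213
RT 60: heading 213 -> 153
FD 2.3: (3,56.6) -> (0.951,57.644) [heading=153, draw]
FD 1.7: (0.951,57.644) -> (-0.564,58.416) [heading=153, draw]
FD 6.1: (-0.564,58.416) -> (-5.999,61.185) [heading=153, draw]
Final: pos=(-5.999,61.185), heading=153, 8 segment(s) drawn
Segments drawn: 8

Answer: 8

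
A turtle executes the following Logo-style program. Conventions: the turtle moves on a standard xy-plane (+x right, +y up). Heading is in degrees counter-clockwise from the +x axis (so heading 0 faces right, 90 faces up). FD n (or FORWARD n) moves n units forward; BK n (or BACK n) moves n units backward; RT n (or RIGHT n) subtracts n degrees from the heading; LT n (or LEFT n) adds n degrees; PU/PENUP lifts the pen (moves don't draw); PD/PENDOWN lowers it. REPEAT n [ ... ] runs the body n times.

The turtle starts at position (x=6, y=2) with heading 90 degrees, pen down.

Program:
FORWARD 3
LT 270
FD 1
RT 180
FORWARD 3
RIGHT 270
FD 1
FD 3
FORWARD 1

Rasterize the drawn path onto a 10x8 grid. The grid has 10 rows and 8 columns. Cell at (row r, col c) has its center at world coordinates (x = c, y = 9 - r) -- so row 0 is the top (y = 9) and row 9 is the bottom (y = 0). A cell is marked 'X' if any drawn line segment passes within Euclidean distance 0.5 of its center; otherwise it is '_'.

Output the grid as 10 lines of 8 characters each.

Answer: ________
________
________
________
____XXXX
____X_X_
____X_X_
____X_X_
____X___
____X___

Derivation:
Segment 0: (6,2) -> (6,5)
Segment 1: (6,5) -> (7,5)
Segment 2: (7,5) -> (4,5)
Segment 3: (4,5) -> (4,4)
Segment 4: (4,4) -> (4,1)
Segment 5: (4,1) -> (4,0)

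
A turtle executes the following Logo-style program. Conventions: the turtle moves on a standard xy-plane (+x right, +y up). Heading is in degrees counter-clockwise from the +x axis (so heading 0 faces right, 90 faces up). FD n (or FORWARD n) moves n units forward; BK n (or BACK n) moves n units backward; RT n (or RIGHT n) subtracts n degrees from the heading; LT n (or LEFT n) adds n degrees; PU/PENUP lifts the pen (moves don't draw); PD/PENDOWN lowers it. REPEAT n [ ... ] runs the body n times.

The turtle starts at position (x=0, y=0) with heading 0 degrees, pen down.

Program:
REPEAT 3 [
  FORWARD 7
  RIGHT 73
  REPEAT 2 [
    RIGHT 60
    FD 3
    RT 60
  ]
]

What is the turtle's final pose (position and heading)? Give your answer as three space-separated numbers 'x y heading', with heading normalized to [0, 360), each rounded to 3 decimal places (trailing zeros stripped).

Answer: 5.406 8.137 141

Derivation:
Executing turtle program step by step:
Start: pos=(0,0), heading=0, pen down
REPEAT 3 [
  -- iteration 1/3 --
  FD 7: (0,0) -> (7,0) [heading=0, draw]
  RT 73: heading 0 -> 287
  REPEAT 2 [
    -- iteration 1/2 --
    RT 60: heading 287 -> 227
    FD 3: (7,0) -> (4.954,-2.194) [heading=227, draw]
    RT 60: heading 227 -> 167
    -- iteration 2/2 --
    RT 60: heading 167 -> 107
    FD 3: (4.954,-2.194) -> (4.077,0.675) [heading=107, draw]
    RT 60: heading 107 -> 47
  ]
  -- iteration 2/3 --
  FD 7: (4.077,0.675) -> (8.851,5.794) [heading=47, draw]
  RT 73: heading 47 -> 334
  REPEAT 2 [
    -- iteration 1/2 --
    RT 60: heading 334 -> 274
    FD 3: (8.851,5.794) -> (9.06,2.802) [heading=274, draw]
    RT 60: heading 274 -> 214
    -- iteration 2/2 --
    RT 60: heading 214 -> 154
    FD 3: (9.06,2.802) -> (6.364,4.117) [heading=154, draw]
    RT 60: heading 154 -> 94
  ]
  -- iteration 3/3 --
  FD 7: (6.364,4.117) -> (5.875,11.1) [heading=94, draw]
  RT 73: heading 94 -> 21
  REPEAT 2 [
    -- iteration 1/2 --
    RT 60: heading 21 -> 321
    FD 3: (5.875,11.1) -> (8.207,9.212) [heading=321, draw]
    RT 60: heading 321 -> 261
    -- iteration 2/2 --
    RT 60: heading 261 -> 201
    FD 3: (8.207,9.212) -> (5.406,8.137) [heading=201, draw]
    RT 60: heading 201 -> 141
  ]
]
Final: pos=(5.406,8.137), heading=141, 9 segment(s) drawn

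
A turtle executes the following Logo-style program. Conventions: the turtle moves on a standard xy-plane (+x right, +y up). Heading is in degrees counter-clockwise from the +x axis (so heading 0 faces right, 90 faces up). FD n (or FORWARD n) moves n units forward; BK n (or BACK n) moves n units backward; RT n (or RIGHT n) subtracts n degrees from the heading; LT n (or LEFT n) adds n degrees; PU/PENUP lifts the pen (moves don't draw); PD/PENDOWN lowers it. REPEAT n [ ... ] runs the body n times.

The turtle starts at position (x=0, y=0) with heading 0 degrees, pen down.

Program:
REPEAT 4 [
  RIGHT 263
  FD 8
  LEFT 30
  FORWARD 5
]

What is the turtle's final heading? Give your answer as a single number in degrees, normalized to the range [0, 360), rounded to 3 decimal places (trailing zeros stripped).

Executing turtle program step by step:
Start: pos=(0,0), heading=0, pen down
REPEAT 4 [
  -- iteration 1/4 --
  RT 263: heading 0 -> 97
  FD 8: (0,0) -> (-0.975,7.94) [heading=97, draw]
  LT 30: heading 97 -> 127
  FD 5: (-0.975,7.94) -> (-3.984,11.934) [heading=127, draw]
  -- iteration 2/4 --
  RT 263: heading 127 -> 224
  FD 8: (-3.984,11.934) -> (-9.739,6.376) [heading=224, draw]
  LT 30: heading 224 -> 254
  FD 5: (-9.739,6.376) -> (-11.117,1.57) [heading=254, draw]
  -- iteration 3/4 --
  RT 263: heading 254 -> 351
  FD 8: (-11.117,1.57) -> (-3.215,0.318) [heading=351, draw]
  LT 30: heading 351 -> 21
  FD 5: (-3.215,0.318) -> (1.452,2.11) [heading=21, draw]
  -- iteration 4/4 --
  RT 263: heading 21 -> 118
  FD 8: (1.452,2.11) -> (-2.303,9.174) [heading=118, draw]
  LT 30: heading 118 -> 148
  FD 5: (-2.303,9.174) -> (-6.544,11.824) [heading=148, draw]
]
Final: pos=(-6.544,11.824), heading=148, 8 segment(s) drawn

Answer: 148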